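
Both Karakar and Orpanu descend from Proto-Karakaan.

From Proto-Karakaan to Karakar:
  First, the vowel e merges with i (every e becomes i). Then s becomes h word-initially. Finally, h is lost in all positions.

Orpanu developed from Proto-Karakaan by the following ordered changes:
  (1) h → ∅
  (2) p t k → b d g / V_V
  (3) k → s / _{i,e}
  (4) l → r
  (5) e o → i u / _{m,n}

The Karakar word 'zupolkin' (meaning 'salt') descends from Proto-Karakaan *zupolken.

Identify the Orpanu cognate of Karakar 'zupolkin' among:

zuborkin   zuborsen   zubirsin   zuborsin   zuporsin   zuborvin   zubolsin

Orpanu: start from *zupolken.
  rule 1: no change — zupolken
  rule 2 (intervocalic voicing): zupolken → zubolken
  rule 3 (palatalisation): zubolken → zubolsen
  rule 4 (unconditioned shift): zubolsen → zuborsen
  rule 5 (pre-nasal raising): zuborsen → zuborsin
  ⇒ Orpanu zuborsin
The other candidates each miss or misapply at least one Orpanu change.

zuborsin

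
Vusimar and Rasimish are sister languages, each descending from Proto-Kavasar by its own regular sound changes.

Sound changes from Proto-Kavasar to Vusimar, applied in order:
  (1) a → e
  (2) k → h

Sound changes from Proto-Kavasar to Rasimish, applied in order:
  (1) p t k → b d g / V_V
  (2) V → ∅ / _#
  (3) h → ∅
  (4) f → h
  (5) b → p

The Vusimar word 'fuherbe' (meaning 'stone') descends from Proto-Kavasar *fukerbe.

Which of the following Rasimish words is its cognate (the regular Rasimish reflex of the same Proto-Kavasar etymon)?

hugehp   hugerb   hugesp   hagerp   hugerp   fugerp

Rasimish: *fukerbe
  fukerbe → fugerbe   [intervocalic voicing]
  fugerbe → fugerb   [apocope]
  fugerb (rule 3 does not apply)
  fugerb → hugerb   [unconditioned shift]
  hugerb → hugerp   [unconditioned shift]
  giving Rasimish hugerp.

hugerp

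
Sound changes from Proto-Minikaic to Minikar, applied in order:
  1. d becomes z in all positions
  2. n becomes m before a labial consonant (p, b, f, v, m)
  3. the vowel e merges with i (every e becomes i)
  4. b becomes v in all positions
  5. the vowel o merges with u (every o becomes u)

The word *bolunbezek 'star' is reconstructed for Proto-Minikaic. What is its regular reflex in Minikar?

Minikar: start from *bolunbezek.
  rule 1: no change — bolunbezek
  rule 2 (nasal place assimilation): bolunbezek → bolumbezek
  rule 3 (vowel merger): bolumbezek → bolumbizik
  rule 4 (unconditioned shift): bolumbizik → volumvizik
  rule 5 (vowel merger): volumvizik → vulumvizik
  ⇒ Minikar vulumvizik

vulumvizik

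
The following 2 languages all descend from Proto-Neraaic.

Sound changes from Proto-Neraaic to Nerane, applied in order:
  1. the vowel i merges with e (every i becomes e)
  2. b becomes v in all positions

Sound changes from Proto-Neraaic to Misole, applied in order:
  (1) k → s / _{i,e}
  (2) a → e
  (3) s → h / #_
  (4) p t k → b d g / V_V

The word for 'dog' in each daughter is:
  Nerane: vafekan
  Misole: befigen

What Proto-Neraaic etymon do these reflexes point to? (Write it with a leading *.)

Position 1: Nerane has v, Misole has b. Taking the neighbouring segments as reconstructed: Nerane v could go back to *b or *v; Misole b can only go back to *b — the one source consistent with every daughter is *b.
Position 6: Nerane has a, Misole has e. Nerane preserves a here (none of its changes turn any other segment into a), so the proto-segment is *a.
This points to *bafikan. Verify forward in each daughter:
Nerane: *bafikan
  bafikan → bafekan   [vowel merger]
  bafekan → vafekan   [unconditioned shift]
  giving Nerane vafekan.
Misole: start from *bafikan.
  rule 1: no change — bafikan
  rule 2 (vowel merger): bafikan → befiken
  rule 3: no change — befiken
  rule 4 (intervocalic voicing): befiken → befigen
  ⇒ Misole befigen
*bafikan is the unique common source.

*bafikan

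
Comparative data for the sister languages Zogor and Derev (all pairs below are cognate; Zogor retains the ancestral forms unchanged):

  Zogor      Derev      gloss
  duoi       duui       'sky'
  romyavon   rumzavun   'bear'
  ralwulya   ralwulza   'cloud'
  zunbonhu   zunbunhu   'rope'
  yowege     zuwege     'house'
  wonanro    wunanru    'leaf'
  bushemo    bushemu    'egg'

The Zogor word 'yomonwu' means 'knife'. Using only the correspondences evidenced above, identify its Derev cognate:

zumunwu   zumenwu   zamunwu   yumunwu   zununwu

yowege ~ zuwege — Zogor y corresponds to Derev z word-initially before a back vowel.
romyavon ~ rumzavun — Zogor o corresponds to Derev u after a consonant, before a nasal.
romyavon ~ rumzavun, zunbonhu ~ zunbunhu — Zogor o corresponds to Derev u after a consonant, before a nasal.
Applying these to Zogor 'yomonwu':
  yomonwu → zomonwu   (y→z word-initially before a back vowel)
  zomonwu → zumonwu   (o→u after a consonant, before a nasal)
  zumonwu → zumunwu   (o→u after a consonant, before a nasal)
So the Derev cognate is 'zumunwu'.

zumunwu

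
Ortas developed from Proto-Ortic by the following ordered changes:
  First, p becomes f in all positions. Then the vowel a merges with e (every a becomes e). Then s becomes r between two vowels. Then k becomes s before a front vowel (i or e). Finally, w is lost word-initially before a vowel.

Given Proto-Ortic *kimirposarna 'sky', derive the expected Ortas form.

simirforerne

Ortas: *kimirposarna > kimirfosarna > kimirfoserne > kimirforerne > simirforerne  (by unconditioned shift, vowel merger, rhotacism, palatalisation)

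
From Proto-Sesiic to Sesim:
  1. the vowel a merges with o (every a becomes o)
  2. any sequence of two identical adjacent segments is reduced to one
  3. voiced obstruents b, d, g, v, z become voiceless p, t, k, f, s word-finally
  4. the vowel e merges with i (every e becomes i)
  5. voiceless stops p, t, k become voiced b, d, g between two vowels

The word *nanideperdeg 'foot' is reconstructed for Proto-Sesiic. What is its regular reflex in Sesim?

nonidibirdik

Sesim: *nanideperdeg
  nanideperdeg → nonideperdeg   [vowel merger]
  nonideperdeg (rule 2 does not apply)
  nonideperdeg → nonideperdek   [final devoicing]
  nonideperdek → nonidipirdik   [vowel merger]
  nonidipirdik → nonidibirdik   [intervocalic voicing]
  giving Sesim nonidibirdik.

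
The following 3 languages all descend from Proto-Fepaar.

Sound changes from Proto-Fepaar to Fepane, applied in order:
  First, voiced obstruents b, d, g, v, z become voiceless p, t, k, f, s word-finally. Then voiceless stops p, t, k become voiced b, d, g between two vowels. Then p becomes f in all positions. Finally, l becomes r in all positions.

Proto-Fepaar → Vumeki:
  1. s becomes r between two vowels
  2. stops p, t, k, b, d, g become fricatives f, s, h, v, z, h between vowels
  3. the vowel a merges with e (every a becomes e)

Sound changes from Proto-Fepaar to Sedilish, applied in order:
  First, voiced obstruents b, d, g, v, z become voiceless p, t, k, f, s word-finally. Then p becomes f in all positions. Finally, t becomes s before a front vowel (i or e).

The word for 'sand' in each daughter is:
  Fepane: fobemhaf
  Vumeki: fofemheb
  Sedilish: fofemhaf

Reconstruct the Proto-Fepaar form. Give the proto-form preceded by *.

Position 7: Fepane has a, Vumeki has e, Sedilish has a. Fepane preserves a here (none of its changes turn any other segment into a), so the proto-segment is *a.
Position 3: Fepane has b, Vumeki has f, Sedilish has f. Taking the neighbouring segments as reconstructed: Fepane b could go back to *p or *b; Vumeki f could go back to *p or *f; Sedilish f could go back to *p or *f — the one source consistent with every daughter is *p.
Continuing position by position gives *fopemhab; check it forward:
Fepane: *fopemhab > fopemhap > fobemhap > fobemhaf  (by final devoicing, intervocalic voicing, unconditioned shift)
Vumeki: *fopemhab
  fopemhab (rule 1 does not apply)
  fopemhab → fofemhab   [intervocalic lenition]
  fofemhab → fofemheb   [vowel merger]
  giving Vumeki fofemheb.
Sedilish: *fopemhab > fopemhap > fofemhaf  (by final devoicing, unconditioned shift)
Only *fopemhab yields all of Fepane fobemhaf, Vumeki fofemheb, Sedilish fofemhaf.

*fopemhab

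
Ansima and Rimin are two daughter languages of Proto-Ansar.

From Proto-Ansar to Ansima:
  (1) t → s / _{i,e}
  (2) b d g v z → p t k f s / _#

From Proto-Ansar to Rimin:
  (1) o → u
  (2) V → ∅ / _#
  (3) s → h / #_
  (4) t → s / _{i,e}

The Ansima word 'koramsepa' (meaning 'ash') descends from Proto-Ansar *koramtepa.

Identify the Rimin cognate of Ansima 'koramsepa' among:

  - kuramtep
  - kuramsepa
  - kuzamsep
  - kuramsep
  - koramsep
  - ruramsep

Rimin: start from *koramtepa.
  rule 1 (vowel merger): koramtepa → kuramtepa
  rule 2 (apocope): kuramtepa → kuramtep
  rule 3: no change — kuramtep
  rule 4 (palatalisation): kuramtep → kuramsep
  ⇒ Rimin kuramsep
Only 'kuramsep' matches the regular Rimin development of *koramtepa.

kuramsep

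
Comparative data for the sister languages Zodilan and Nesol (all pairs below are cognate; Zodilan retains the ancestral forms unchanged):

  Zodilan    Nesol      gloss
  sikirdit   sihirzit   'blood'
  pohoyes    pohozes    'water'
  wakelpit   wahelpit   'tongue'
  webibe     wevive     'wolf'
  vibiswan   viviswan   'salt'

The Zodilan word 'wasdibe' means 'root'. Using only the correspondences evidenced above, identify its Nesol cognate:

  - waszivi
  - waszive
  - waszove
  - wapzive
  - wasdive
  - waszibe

waszive

sikirdit ~ sihirzit — Zodilan d corresponds to Nesol z after a consonant, before a front vowel.
webibe ~ wevive — Zodilan b corresponds to Nesol v between vowels (before a front vowel).
Applying these to Zodilan 'wasdibe':
  wasdibe → waszibe   (d→z after a consonant, before a front vowel)
  waszibe → waszive   (b→v between vowels (before a front vowel))
So the Nesol cognate is 'waszive'.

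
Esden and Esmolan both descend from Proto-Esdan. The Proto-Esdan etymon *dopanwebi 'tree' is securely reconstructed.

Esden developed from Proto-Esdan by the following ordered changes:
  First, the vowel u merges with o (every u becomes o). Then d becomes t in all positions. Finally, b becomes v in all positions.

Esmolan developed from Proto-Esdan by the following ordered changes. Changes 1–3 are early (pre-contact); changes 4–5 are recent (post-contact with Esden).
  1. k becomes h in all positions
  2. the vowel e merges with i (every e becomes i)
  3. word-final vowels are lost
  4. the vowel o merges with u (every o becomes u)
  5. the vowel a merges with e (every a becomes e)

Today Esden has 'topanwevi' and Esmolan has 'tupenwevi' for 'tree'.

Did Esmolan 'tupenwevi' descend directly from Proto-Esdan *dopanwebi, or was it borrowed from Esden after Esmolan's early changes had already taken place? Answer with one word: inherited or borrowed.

If inherited, *dopanwebi would pass through all of Esmolan's changes:
Esmolan: start from *dopanwebi.
  rule 1: no change — dopanwebi
  rule 2 (vowel merger): dopanwebi → dopanwibi
  rule 3 (apocope): dopanwibi → dopanwib
  rule 4 (vowel merger): dopanwib → dupanwib
  rule 5 (vowel merger): dupanwib → dupenwib
  ⇒ Esmolan dupenwib
If borrowed from Esden 'topanwevi' after the early changes, it would undergo only the recent ones:
  rule 4 (vowel merger): topanwevi → tupanwevi
  rule 5 (vowel merger): tupanwevi → tupenwevi
  ⇒ as a loan: tupenwevi
Esmolan 'tupenwevi' matches the loan outcome 'tupenwevi', not the inherited 'dupenwib' — it skipped the early Esmolan changes, so it was borrowed from Esden.

borrowed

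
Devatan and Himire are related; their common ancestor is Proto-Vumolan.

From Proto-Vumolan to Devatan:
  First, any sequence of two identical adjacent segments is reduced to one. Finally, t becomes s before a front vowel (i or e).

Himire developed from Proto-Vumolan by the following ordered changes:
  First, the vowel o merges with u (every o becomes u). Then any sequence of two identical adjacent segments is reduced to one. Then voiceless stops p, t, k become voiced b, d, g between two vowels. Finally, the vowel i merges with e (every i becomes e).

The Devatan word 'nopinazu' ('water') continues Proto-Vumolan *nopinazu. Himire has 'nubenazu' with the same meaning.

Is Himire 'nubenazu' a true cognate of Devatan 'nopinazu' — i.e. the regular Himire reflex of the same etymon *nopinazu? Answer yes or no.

Derive the expected Himire reflex of *nopinazu:
Himire: *nopinazu
  nopinazu → nupinazu   [vowel merger]
  nupinazu (rule 2 does not apply)
  nupinazu → nubinazu   [intervocalic voicing]
  nubinazu → nubenazu   [vowel merger]
  giving Himire nubenazu.
Himire 'nubenazu' matches the regular reflex exactly, so the pair is cognate.

yes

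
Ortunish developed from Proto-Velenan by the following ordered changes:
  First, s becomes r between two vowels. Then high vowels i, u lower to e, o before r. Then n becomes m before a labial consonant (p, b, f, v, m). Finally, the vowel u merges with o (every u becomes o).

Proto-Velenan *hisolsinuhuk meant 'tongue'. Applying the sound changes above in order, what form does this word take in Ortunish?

Ortunish: *hisolsinuhuk
  hisolsinuhuk → hirolsinuhuk   [rhotacism]
  hirolsinuhuk → herolsinuhuk   [pre-rhotic lowering]
  herolsinuhuk (rule 3 does not apply)
  herolsinuhuk → herolsinohok   [vowel merger]
  giving Ortunish herolsinohok.

herolsinohok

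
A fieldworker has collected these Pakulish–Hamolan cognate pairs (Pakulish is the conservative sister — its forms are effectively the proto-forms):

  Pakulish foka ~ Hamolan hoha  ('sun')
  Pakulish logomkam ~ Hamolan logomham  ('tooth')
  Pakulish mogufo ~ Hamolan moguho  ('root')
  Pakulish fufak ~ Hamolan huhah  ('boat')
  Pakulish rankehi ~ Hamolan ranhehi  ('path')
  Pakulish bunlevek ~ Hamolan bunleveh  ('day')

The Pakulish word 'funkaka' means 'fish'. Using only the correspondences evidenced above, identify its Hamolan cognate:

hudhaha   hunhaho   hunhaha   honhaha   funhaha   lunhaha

fufak ~ huhah — Pakulish f corresponds to Hamolan h word-initially before a back vowel.
logomkam ~ logomham — Pakulish k corresponds to Hamolan h after a consonant, before a back vowel.
foka ~ hoha — Pakulish k corresponds to Hamolan h between vowels (before a back vowel).
Applying these to Pakulish 'funkaka':
  funkaka → hunkaka   (f→h word-initially before a back vowel)
  hunkaka → hunhaka   (k→h after a consonant, before a back vowel)
  hunhaka → hunhaha   (k→h between vowels (before a back vowel))
So the Hamolan cognate is 'hunhaha'.

hunhaha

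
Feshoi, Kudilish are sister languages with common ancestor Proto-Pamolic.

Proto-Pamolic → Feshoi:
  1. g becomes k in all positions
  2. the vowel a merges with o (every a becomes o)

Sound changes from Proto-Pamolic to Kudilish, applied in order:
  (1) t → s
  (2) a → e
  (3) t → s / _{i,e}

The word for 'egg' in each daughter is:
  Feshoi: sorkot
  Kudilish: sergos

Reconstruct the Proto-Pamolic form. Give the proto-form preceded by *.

*sargot

Position 6: Feshoi has t, Kudilish has s. Feshoi preserves t here (none of its changes turn any other segment into t), so the proto-segment is *t.
Position 4: Feshoi has k, Kudilish has g. Kudilish preserves g here (none of its changes turn any other segment into g), so the proto-segment is *g.
Verify the candidate proto-form against each daughter:
Feshoi: *sargot
  sargot → sarkot   [unconditioned shift]
  sarkot → sorkot   [vowel merger]
  giving Feshoi sorkot.
Kudilish: *sargot > sargos > sergos  (by unconditioned shift, vowel merger)
Only *sargot yields all of Feshoi sorkot, Kudilish sergos.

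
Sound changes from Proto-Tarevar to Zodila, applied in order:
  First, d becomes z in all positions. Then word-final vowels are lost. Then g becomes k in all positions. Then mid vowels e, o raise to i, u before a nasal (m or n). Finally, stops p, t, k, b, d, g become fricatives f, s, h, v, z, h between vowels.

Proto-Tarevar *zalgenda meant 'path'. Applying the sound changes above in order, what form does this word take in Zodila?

Zodila: start from *zalgenda.
  rule 1 (unconditioned shift): zalgenda → zalgenza
  rule 2 (apocope): zalgenza → zalgenz
  rule 3 (unconditioned shift): zalgenz → zalkenz
  rule 4 (pre-nasal raising): zalkenz → zalkinz
  rule 5: no change — zalkinz
  ⇒ Zodila zalkinz

zalkinz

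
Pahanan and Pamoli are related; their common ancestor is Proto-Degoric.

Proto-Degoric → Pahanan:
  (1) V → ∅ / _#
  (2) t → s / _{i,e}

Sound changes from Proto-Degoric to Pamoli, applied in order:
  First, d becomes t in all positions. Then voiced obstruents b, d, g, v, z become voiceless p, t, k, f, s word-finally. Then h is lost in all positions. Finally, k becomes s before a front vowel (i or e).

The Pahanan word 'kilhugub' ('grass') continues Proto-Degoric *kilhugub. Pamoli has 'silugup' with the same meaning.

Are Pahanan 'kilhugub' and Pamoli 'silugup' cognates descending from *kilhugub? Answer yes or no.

Derive the expected Pamoli reflex of *kilhugub:
Pamoli: *kilhugub > kilhugup > kilugup > silugup  (by final devoicing, h-loss, palatalisation)
Pamoli 'silugup' matches the regular reflex exactly, so the pair is cognate.

yes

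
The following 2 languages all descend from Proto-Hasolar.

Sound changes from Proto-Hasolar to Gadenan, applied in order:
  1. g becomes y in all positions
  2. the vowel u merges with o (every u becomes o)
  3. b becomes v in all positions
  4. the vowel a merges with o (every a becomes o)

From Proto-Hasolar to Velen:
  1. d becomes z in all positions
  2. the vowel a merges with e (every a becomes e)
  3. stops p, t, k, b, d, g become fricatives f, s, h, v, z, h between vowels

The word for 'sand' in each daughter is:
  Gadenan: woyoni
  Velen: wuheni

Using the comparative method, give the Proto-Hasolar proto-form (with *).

*wugani

Position 3: Gadenan has y, Velen has h. Taking the neighbouring segments as reconstructed: Gadenan y could go back to *g or *y; Velen h could go back to *k or *g or *h — the one source consistent with every daughter is *g.
Position 4: Gadenan has o, Velen has e. Taking the neighbouring segments as reconstructed: Gadenan o could go back to *a or *o or *u; Velen e could go back to *a or *e — the one source consistent with every daughter is *a.
Position 2: Gadenan has o, Velen has u. Velen preserves u here (none of its changes turn any other segment into u), so the proto-segment is *u.
The remaining positions agree across the daughters. Check the candidate against every language:
Gadenan: *wugani > wuyani > woyani > woyoni  (by unconditioned shift, vowel merger, vowel merger)
Velen: *wugani > wugeni > wuheni  (by vowel merger, intervocalic lenition)
*wugani is the unique common source.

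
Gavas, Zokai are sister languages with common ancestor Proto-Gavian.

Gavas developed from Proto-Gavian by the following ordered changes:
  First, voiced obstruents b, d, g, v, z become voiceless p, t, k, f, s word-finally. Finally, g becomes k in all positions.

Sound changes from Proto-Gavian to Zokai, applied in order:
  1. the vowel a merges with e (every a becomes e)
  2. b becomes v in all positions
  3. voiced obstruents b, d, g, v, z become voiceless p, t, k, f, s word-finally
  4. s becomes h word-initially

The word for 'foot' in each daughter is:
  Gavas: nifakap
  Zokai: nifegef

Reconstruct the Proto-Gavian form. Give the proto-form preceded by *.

Position 7: Gavas has p, Zokai has f. Taking the neighbouring segments as reconstructed: Gavas p could go back to *p or *b; Zokai f could go back to *b or *f or *v — the one source consistent with every daughter is *b.
Position 4: Gavas has a, Zokai has e. Gavas preserves a here (none of its changes turn any other segment into a), so the proto-segment is *a.
Position 5: Gavas has k, Zokai has g. Zokai preserves g here (none of its changes turn any other segment into g), so the proto-segment is *g.
Verify the candidate proto-form against each daughter:
Gavas: *nifagab
  nifagab → nifagap   [final devoicing]
  nifagap → nifakap   [unconditioned shift]
  giving Gavas nifakap.
Zokai: *nifagab > nifegeb > nifegev > nifegef  (by vowel merger, unconditioned shift, final devoicing)
Only *nifagab yields all of Gavas nifakap, Zokai nifegef.

*nifagab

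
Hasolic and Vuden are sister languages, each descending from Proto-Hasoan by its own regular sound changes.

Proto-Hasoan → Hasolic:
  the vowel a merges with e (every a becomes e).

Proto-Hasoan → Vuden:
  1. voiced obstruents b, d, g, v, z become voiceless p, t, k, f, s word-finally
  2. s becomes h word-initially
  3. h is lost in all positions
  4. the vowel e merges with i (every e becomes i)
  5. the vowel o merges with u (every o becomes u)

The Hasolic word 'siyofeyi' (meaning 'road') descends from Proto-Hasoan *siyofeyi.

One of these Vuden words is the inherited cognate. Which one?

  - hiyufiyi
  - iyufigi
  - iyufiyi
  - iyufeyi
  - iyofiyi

Vuden: *siyofeyi > hiyofeyi > iyofeyi > iyofiyi > iyufiyi  (by debuccalisation, h-loss, vowel merger, vowel merger)
Only 'iyufiyi' matches the regular Vuden development of *siyofeyi.

iyufiyi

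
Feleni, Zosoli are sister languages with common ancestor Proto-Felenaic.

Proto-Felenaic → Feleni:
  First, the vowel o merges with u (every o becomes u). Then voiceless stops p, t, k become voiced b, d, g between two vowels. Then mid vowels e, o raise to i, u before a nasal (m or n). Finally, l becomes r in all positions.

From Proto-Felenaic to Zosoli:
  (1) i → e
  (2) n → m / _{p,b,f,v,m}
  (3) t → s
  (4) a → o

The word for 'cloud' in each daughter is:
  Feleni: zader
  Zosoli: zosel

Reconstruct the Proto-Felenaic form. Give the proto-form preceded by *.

Position 5: Feleni has r, Zosoli has l. Zosoli preserves l here (none of its changes turn any other segment into l), so the proto-segment is *l.
Position 2: Feleni has a, Zosoli has o. Feleni preserves a here (none of its changes turn any other segment into a), so the proto-segment is *a.
Position 3: Feleni has d, Zosoli has s. Taking the neighbouring segments as reconstructed: Feleni d could go back to *t or *d; Zosoli s could go back to *t or *s — the one source consistent with every daughter is *t.
Verify the candidate proto-form against each daughter:
Feleni: start from *zatel.
  rule 1: no change — zatel
  rule 2 (intervocalic voicing): zatel → zadel
  rule 3: no change — zadel
  rule 4 (unconditioned shift): zadel → zader
  ⇒ Feleni zader
Zosoli: start from *zatel.
  rule 1: no change — zatel
  rule 2: no change — zatel
  rule 3 (unconditioned shift): zatel → zasel
  rule 4 (vowel merger): zasel → zosel
  ⇒ Zosoli zosel
No other proto-form is consistent with every reflex, so the reconstruction is *zatel.

*zatel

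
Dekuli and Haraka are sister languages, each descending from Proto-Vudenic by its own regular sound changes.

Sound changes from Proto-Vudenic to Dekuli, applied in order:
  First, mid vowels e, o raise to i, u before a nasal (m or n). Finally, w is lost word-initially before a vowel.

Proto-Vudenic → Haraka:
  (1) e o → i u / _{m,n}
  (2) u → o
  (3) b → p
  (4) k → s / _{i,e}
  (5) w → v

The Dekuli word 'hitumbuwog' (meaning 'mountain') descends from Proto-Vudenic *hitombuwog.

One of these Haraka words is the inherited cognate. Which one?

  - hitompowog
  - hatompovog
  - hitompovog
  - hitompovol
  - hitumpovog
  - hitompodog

hitompovog

Haraka: start from *hitombuwog.
  rule 1 (pre-nasal raising): hitombuwog → hitumbuwog
  rule 2 (vowel merger): hitumbuwog → hitombowog
  rule 3 (unconditioned shift): hitombowog → hitompowog
  rule 4: no change — hitompowog
  rule 5 (unconditioned shift): hitompowog → hitompovog
  ⇒ Haraka hitompovog
Only 'hitompovog' matches the regular Haraka development of *hitombuwog.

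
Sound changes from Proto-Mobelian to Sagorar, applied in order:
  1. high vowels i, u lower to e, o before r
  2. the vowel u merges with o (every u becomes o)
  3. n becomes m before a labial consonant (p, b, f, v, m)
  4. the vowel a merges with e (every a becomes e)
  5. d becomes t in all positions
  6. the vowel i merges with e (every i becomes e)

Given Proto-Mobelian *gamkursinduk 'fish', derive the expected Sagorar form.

Sagorar: *gamkursinduk
  gamkursinduk → gamkorsinduk   [pre-rhotic lowering]
  gamkorsinduk → gamkorsindok   [vowel merger]
  gamkorsindok (rule 3 does not apply)
  gamkorsindok → gemkorsindok   [vowel merger]
  gemkorsindok → gemkorsintok   [unconditioned shift]
  gemkorsintok → gemkorsentok   [vowel merger]
  giving Sagorar gemkorsentok.

gemkorsentok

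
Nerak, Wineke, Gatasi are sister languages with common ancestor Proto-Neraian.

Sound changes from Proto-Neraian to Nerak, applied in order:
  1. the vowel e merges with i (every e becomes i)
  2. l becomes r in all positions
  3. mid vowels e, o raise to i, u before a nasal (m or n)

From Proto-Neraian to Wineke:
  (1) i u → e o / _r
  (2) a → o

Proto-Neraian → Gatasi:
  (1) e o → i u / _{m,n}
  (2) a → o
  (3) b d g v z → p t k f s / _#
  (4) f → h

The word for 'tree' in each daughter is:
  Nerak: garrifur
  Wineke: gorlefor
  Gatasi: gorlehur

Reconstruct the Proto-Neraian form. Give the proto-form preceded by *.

*garlefur

Position 7: Nerak has u, Wineke has o, Gatasi has u. Taking the neighbouring segments as reconstructed: Nerak u can only go back to *u; Wineke o could go back to *a or *o or *u; Gatasi u can only go back to *u — the one source consistent with every daughter is *u.
Position 4: Nerak has r, Wineke has l, Gatasi has l. Wineke preserves l here (none of its changes turn any other segment into l), so the proto-segment is *l.
Position 2: Nerak has a, Wineke has o, Gatasi has o. Nerak preserves a here (none of its changes turn any other segment into a), so the proto-segment is *a.
Continuing position by position gives *garlefur; check it forward:
Nerak: *garlefur
  garlefur → garlifur   [vowel merger]
  garlifur → garrifur   [unconditioned shift]
  garrifur (rule 3 does not apply)
  giving Nerak garrifur.
Wineke: start from *garlefur.
  rule 1 (pre-rhotic lowering): garlefur → garlefor
  rule 2 (vowel merger): garlefor → gorlefor
  ⇒ Wineke gorlefor
Gatasi: start from *garlefur.
  rule 1: no change — garlefur
  rule 2 (vowel merger): garlefur → gorlefur
  rule 3: no change — gorlefur
  rule 4 (unconditioned shift): gorlefur → gorlehur
  ⇒ Gatasi gorlehur
Only *garlefur yields all of Nerak garrifur, Wineke gorlefor, Gatasi gorlehur.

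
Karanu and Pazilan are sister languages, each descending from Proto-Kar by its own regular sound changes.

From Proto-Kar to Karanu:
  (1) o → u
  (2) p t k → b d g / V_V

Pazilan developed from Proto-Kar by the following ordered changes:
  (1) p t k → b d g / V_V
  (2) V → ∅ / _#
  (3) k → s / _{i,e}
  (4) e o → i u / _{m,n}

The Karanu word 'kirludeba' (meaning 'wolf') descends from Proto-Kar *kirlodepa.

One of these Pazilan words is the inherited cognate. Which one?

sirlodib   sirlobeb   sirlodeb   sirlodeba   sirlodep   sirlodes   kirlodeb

Pazilan: start from *kirlodepa.
  rule 1 (intervocalic voicing): kirlodepa → kirlodeba
  rule 2 (apocope): kirlodeba → kirlodeb
  rule 3 (palatalisation): kirlodeb → sirlodeb
  rule 4: no change — sirlodeb
  ⇒ Pazilan sirlodeb

sirlodeb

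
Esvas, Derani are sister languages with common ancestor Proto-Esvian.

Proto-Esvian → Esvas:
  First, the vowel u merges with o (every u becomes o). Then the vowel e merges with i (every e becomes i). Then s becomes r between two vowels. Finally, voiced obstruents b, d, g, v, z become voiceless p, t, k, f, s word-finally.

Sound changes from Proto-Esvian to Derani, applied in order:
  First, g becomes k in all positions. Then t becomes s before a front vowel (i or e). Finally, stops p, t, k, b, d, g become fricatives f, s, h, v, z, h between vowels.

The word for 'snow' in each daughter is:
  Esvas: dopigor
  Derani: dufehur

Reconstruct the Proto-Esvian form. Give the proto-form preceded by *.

Position 3: Esvas has p, Derani has f. Taking the neighbouring segments as reconstructed: Esvas p can only go back to *p; Derani f could go back to *p or *f — the one source consistent with every daughter is *p.
Position 5: Esvas has g, Derani has h. Esvas preserves g here (none of its changes turn any other segment into g), so the proto-segment is *g.
This points to *dupegur. Verify forward in each daughter:
Esvas: *dupegur > dopegor > dopigor  (by vowel merger, vowel merger)
Derani: start from *dupegur.
  rule 1 (unconditioned shift): dupegur → dupekur
  rule 2: no change — dupekur
  rule 3 (intervocalic lenition): dupekur → dufehur
  ⇒ Derani dufehur
*dupegur is the unique common source.

*dupegur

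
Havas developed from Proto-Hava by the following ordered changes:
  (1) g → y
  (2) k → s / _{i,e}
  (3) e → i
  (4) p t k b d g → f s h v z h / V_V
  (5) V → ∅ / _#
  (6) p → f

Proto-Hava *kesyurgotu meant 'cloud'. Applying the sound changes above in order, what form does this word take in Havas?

sisyuryos

Havas: *kesyurgotu
  kesyurgotu → kesyuryotu   [unconditioned shift]
  kesyuryotu → sesyuryotu   [palatalisation]
  sesyuryotu → sisyuryotu   [vowel merger]
  sisyuryotu → sisyuryosu   [intervocalic lenition]
  sisyuryosu → sisyuryos   [apocope]
  sisyuryos (rule 6 does not apply)
  giving Havas sisyuryos.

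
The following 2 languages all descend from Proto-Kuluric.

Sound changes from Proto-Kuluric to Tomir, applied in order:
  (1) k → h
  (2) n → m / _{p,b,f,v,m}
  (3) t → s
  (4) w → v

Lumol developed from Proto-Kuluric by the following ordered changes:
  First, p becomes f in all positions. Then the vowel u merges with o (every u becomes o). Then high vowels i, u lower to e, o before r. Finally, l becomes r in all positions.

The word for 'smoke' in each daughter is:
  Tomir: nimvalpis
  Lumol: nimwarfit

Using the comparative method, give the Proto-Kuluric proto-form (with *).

Position 7: Tomir has p, Lumol has f. Tomir preserves p here (none of its changes turn any other segment into p), so the proto-segment is *p.
Position 9: Tomir has s, Lumol has t. Lumol preserves t here (none of its changes turn any other segment into t), so the proto-segment is *t.
Position 6: Tomir has l, Lumol has r. Tomir preserves l here (none of its changes turn any other segment into l), so the proto-segment is *l.
Continuing position by position gives *nimwalpit; check it forward:
Tomir: *nimwalpit > nimwalpis > nimvalpis  (by unconditioned shift, unconditioned shift)
Lumol: start from *nimwalpit.
  rule 1 (unconditioned shift): nimwalpit → nimwalfit
  rule 2: no change — nimwalfit
  rule 3: no change — nimwalfit
  rule 4 (unconditioned shift): nimwalfit → nimwarfit
  ⇒ Lumol nimwarfit
No other proto-form is consistent with every reflex, so the reconstruction is *nimwalpit.

*nimwalpit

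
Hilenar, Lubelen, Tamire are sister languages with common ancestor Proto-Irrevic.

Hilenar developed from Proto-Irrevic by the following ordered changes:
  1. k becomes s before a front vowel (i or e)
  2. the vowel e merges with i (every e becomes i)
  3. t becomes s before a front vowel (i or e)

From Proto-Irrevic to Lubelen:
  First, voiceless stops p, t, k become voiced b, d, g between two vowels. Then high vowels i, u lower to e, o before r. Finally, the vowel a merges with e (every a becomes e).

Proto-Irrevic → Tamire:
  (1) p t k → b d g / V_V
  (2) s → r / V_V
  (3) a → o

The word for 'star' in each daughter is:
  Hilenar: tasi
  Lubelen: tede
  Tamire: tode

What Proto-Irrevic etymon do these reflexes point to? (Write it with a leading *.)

Position 4: Hilenar has i, Lubelen has e, Tamire has e. Tamire preserves e here (none of its changes turn any other segment into e), so the proto-segment is *e.
Position 2: Hilenar has a, Lubelen has e, Tamire has o. Hilenar preserves a here (none of its changes turn any other segment into a), so the proto-segment is *a.
Continuing position by position gives *tate; check it forward:
Hilenar: *tate
  tate (rule 1 does not apply)
  tate → tati   [vowel merger]
  tati → tasi   [palatalisation]
  giving Hilenar tasi.
Lubelen: *tate > tade > tede  (by intervocalic voicing, vowel merger)
Tamire: *tate > tade > tode  (by intervocalic voicing, vowel merger)
Only *tate yields all of Hilenar tasi, Lubelen tede, Tamire tode.

*tate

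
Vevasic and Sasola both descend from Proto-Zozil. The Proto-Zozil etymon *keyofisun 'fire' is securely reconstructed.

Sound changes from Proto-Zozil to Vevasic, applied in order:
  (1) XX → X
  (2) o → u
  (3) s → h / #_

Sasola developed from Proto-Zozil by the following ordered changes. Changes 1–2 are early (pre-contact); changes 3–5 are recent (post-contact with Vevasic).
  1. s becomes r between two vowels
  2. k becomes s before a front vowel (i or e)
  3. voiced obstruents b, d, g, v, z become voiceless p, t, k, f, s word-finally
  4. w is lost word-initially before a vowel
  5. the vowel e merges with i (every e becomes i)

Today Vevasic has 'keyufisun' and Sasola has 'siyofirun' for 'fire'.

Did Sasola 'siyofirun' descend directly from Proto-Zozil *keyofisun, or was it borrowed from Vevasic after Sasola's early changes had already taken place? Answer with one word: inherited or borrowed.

If inherited, *keyofisun would pass through all of Sasola's changes:
Sasola: *keyofisun > keyofirun > seyofirun > siyofirun  (by rhotacism, palatalisation, vowel merger)
If borrowed from Vevasic 'keyufisun' after the early changes, it would undergo only the recent ones:
  rule 3 (final devoicing): no change (keyufisun)
  rule 4 (glide loss): no change (keyufisun)
  rule 5 (vowel merger): keyufisun → kiyufisun
  ⇒ as a loan: kiyufisun
Sasola 'siyofirun' matches the inherited outcome exactly, so it is an inherited cognate, not a loan.

inherited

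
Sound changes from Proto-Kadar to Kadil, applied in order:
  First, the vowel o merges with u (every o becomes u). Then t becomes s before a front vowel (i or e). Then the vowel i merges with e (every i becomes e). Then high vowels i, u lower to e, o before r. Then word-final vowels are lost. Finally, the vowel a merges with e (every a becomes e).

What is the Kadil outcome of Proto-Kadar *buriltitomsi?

borelsetums

Kadil: *buriltitomsi
  buriltitomsi → buriltitumsi   [vowel merger]
  buriltitumsi → burilsitumsi   [palatalisation]
  burilsitumsi → burelsetumse   [vowel merger]
  burelsetumse → borelsetumse   [pre-rhotic lowering]
  borelsetumse → borelsetums   [apocope]
  borelsetums (rule 6 does not apply)
  giving Kadil borelsetums.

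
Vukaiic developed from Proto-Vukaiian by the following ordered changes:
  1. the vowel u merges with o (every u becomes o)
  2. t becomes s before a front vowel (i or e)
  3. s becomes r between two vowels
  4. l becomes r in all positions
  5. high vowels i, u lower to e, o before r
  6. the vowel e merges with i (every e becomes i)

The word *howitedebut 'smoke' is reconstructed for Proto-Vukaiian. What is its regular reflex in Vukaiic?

howiridibot

Vukaiic: start from *howitedebut.
  rule 1 (vowel merger): howitedebut → howitedebot
  rule 2 (palatalisation): howitedebot → howisedebot
  rule 3 (rhotacism): howisedebot → howiredebot
  rule 4: no change — howiredebot
  rule 5 (pre-rhotic lowering): howiredebot → howeredebot
  rule 6 (vowel merger): howeredebot → howiridibot
  ⇒ Vukaiic howiridibot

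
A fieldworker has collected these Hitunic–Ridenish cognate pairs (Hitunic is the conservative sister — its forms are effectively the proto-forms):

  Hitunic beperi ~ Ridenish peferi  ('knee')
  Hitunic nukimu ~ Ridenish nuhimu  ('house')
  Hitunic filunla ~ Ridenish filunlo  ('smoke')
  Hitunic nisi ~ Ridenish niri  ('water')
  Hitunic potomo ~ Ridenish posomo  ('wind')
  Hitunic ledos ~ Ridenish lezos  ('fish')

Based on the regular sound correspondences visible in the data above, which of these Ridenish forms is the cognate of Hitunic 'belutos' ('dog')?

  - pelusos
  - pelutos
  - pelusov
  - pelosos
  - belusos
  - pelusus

pelusos

beperi ~ peferi — Hitunic b corresponds to Ridenish p word-initially before a front vowel.
potomo ~ posomo — Hitunic t corresponds to Ridenish s between vowels (before a back vowel).
Applying these to Hitunic 'belutos':
  belutos → pelutos   (b→p word-initially before a front vowel)
  pelutos → pelusos   (t→s between vowels (before a back vowel))
So the Ridenish cognate is 'pelusos'.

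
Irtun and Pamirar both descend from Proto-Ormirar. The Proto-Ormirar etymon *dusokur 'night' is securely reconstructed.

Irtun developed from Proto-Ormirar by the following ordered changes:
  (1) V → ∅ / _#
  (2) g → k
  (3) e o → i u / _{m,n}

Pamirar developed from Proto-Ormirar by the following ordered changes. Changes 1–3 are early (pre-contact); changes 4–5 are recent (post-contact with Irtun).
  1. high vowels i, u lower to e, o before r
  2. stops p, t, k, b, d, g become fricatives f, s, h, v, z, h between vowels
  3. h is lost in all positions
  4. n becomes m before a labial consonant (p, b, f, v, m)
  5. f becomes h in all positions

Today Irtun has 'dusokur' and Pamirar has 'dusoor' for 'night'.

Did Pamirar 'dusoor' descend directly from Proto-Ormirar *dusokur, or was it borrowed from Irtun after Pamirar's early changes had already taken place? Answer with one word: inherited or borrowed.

If inherited, *dusokur would pass through all of Pamirar's changes:
Pamirar: start from *dusokur.
  rule 1 (pre-rhotic lowering): dusokur → dusokor
  rule 2 (intervocalic lenition): dusokor → dusohor
  rule 3 (h-loss): dusohor → dusoor
  rule 4: no change — dusoor
  rule 5: no change — dusoor
  ⇒ Pamirar dusoor
If borrowed from Irtun 'dusokur' after the early changes, it would undergo only the recent ones:
  rule 4 (nasal place assimilation): no change (dusokur)
  rule 5 (unconditioned shift): no change (dusokur)
  ⇒ as a loan: dusokur
Pamirar 'dusoor' matches the inherited outcome exactly, so it is an inherited cognate, not a loan.

inherited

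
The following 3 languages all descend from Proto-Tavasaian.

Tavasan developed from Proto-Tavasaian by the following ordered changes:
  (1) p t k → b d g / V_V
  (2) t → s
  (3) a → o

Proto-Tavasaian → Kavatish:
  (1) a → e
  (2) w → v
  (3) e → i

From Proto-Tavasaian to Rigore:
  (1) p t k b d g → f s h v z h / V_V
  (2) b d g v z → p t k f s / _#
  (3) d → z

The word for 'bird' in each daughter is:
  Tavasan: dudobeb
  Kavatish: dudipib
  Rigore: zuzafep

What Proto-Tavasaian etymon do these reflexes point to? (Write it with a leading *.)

*dudapeb

Position 3: Tavasan has d, Kavatish has d, Rigore has z. Kavatish preserves d here (none of its changes turn any other segment into d), so the proto-segment is *d.
Position 1: Tavasan has d, Kavatish has d, Rigore has z. Kavatish preserves d here (none of its changes turn any other segment into d), so the proto-segment is *d.
Continuing position by position gives *dudapeb; check it forward:
Tavasan: start from *dudapeb.
  rule 1 (intervocalic voicing): dudapeb → dudabeb
  rule 2: no change — dudabeb
  rule 3 (vowel merger): dudabeb → dudobeb
  ⇒ Tavasan dudobeb
Kavatish: *dudapeb
  dudapeb → dudepeb   [vowel merger]
  dudepeb (rule 2 does not apply)
  dudepeb → dudipib   [vowel merger]
  giving Kavatish dudipib.
Rigore: *dudapeb
  dudapeb → duzafeb   [intervocalic lenition]
  duzafeb → duzafep   [final devoicing]
  duzafep → zuzafep   [unconditioned shift]
  giving Rigore zuzafep.
Only *dudapeb yields all of Tavasan dudobeb, Kavatish dudipib, Rigore zuzafep.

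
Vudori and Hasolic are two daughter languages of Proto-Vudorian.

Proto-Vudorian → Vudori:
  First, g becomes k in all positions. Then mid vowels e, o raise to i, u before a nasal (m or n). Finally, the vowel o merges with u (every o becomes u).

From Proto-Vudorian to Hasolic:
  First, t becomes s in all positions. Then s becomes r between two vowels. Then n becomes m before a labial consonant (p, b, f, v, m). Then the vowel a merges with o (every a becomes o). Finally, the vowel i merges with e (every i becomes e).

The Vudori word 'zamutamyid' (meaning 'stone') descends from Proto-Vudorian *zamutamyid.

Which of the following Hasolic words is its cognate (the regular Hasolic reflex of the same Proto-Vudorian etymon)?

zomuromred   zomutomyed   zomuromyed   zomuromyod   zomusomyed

Hasolic: *zamutamyid
  zamutamyid → zamusamyid   [unconditioned shift]
  zamusamyid → zamuramyid   [rhotacism]
  zamuramyid (rule 3 does not apply)
  zamuramyid → zomuromyid   [vowel merger]
  zomuromyid → zomuromyed   [vowel merger]
  giving Hasolic zomuromyed.
Only 'zomuromyed' matches the regular Hasolic development of *zamutamyid.

zomuromyed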